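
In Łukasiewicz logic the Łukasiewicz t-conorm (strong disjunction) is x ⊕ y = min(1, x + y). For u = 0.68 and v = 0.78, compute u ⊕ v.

1.00

u ⊕ v = min(1, 0.68 + 0.78) = min(1, 1.46) = 1.00
For comparison, the Gödel t-conorm max(x, y) would give 0.78.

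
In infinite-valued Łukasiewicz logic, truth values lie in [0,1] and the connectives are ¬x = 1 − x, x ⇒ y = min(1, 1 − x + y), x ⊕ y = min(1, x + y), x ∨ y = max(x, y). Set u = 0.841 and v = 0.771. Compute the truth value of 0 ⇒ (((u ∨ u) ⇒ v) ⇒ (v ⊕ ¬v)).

u ∨ u = max(0.841, 0.841) = 0.841
(u ∨ u) ⇒ v = min(1, 1 − 0.841 + 0.771) = min(1, 0.930) = 0.930
¬v = 1 − 0.771 = 0.229
v ⊕ ¬v = min(1, 0.771 + 0.229) = min(1, 1.000) = 1.000
((u ∨ u) ⇒ v) ⇒ (v ⊕ ¬v) = min(1, 1 − 0.930 + 1.000) = min(1, 1.070) = 1.000
0 ⇒ (((u ∨ u) ⇒ v) ⇒ (v ⊕ ¬v)) = min(1, 1 − 0.000 + 1.000) = min(1, 2.000) = 1.000

1.000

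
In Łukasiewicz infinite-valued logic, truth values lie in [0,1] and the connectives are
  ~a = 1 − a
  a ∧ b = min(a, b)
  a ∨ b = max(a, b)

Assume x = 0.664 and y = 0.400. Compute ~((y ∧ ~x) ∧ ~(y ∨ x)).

0.664

~x = 1 − 0.664 = 0.336
y ∧ ~x = min(0.400, 0.336) = 0.336
y ∨ x = max(0.400, 0.664) = 0.664
~(y ∨ x) = 1 − 0.664 = 0.336
(y ∧ ~x) ∧ ~(y ∨ x) = min(0.336, 0.336) = 0.336
~((y ∧ ~x) ∧ ~(y ∨ x)) = 1 − 0.336 = 0.664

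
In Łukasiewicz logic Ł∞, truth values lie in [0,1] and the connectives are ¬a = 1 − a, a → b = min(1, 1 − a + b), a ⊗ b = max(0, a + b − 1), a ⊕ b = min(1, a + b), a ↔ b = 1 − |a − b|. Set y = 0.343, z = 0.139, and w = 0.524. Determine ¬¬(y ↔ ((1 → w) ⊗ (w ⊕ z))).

0.844

1 → w = min(1, 1 − 1.000 + 0.524) = min(1, 0.524) = 0.524
w ⊕ z = min(1, 0.524 + 0.139) = min(1, 0.663) = 0.663
(1 → w) ⊗ (w ⊕ z) = max(0, 0.524 + 0.663 − 1) = max(0, 0.187) = 0.187
y ↔ ((1 → w) ⊗ (w ⊕ z)) = 1 − |0.343 − 0.187| = 1 − 0.156 = 0.844
¬(y ↔ ((1 → w) ⊗ (w ⊕ z))) = 1 − 0.844 = 0.156
¬¬(y ↔ ((1 → w) ⊗ (w ⊕ z))) = 1 − 0.156 = 0.844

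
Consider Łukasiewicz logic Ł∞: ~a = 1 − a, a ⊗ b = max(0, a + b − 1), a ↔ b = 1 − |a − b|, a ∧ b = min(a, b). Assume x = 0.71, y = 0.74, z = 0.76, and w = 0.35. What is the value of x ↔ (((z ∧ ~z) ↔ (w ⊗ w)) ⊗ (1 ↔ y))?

0.79

~z = 1 − 0.76 = 0.24
z ∧ ~z = min(0.76, 0.24) = 0.24
w ⊗ w = max(0, 0.35 + 0.35 − 1) = max(0, -0.30) = 0.00
(z ∧ ~z) ↔ (w ⊗ w) = 1 − |0.24 − 0.00| = 1 − 0.24 = 0.76
1 ↔ y = 1 − |1.00 − 0.74| = 1 − 0.26 = 0.74
((z ∧ ~z) ↔ (w ⊗ w)) ⊗ (1 ↔ y) = max(0, 0.76 + 0.74 − 1) = max(0, 0.50) = 0.50
x ↔ (((z ∧ ~z) ↔ (w ⊗ w)) ⊗ (1 ↔ y)) = 1 − |0.71 − 0.50| = 1 − 0.21 = 0.79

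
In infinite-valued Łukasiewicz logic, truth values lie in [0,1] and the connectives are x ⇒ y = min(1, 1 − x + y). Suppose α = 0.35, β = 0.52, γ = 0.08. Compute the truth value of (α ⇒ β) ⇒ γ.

α ⇒ β = min(1, 1 − 0.35 + 0.52) = min(1, 1.17) = 1.00
(α ⇒ β) ⇒ γ = min(1, 1 − 1.00 + 0.08) = min(1, 0.08) = 0.08

0.08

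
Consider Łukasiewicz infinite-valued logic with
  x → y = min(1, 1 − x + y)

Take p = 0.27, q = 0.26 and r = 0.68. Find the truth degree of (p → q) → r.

p → q = min(1, 1 − 0.27 + 0.26) = min(1, 0.99) = 0.99
(p → q) → r = min(1, 1 − 0.99 + 0.68) = min(1, 0.69) = 0.69

0.69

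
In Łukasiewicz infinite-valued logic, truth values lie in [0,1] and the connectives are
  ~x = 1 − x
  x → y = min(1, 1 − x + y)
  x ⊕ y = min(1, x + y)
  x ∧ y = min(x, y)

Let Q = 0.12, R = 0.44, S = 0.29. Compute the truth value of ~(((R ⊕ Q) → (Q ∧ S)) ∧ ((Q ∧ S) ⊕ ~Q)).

R ⊕ Q = min(1, 0.44 + 0.12) = min(1, 0.56) = 0.56
Q ∧ S = min(0.12, 0.29) = 0.12
(R ⊕ Q) → (Q ∧ S) = min(1, 1 − 0.56 + 0.12) = min(1, 0.56) = 0.56
~Q = 1 − 0.12 = 0.88
(Q ∧ S) ⊕ ~Q = min(1, 0.12 + 0.88) = min(1, 1.00) = 1.00
((R ⊕ Q) → (Q ∧ S)) ∧ ((Q ∧ S) ⊕ ~Q) = min(0.56, 1.00) = 0.56
~(((R ⊕ Q) → (Q ∧ S)) ∧ ((Q ∧ S) ⊕ ~Q)) = 1 − 0.56 = 0.44

0.44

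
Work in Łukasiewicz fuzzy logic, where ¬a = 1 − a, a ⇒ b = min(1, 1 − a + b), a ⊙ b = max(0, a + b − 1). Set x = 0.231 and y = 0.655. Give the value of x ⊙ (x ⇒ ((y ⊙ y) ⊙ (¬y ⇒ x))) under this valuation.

y ⊙ y = max(0, 0.655 + 0.655 − 1) = max(0, 0.310) = 0.310
¬y = 1 − 0.655 = 0.345
¬y ⇒ x = min(1, 1 − 0.345 + 0.231) = min(1, 0.886) = 0.886
(y ⊙ y) ⊙ (¬y ⇒ x) = max(0, 0.310 + 0.886 − 1) = max(0, 0.196) = 0.196
x ⇒ ((y ⊙ y) ⊙ (¬y ⇒ x)) = min(1, 1 − 0.231 + 0.196) = min(1, 0.965) = 0.965
x ⊙ (x ⇒ ((y ⊙ y) ⊙ (¬y ⇒ x))) = max(0, 0.231 + 0.965 − 1) = max(0, 0.196) = 0.196

0.196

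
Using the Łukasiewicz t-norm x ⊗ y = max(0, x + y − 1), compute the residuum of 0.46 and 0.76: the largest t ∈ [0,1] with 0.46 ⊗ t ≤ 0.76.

1.00

The residuum of the Łukasiewicz t-norm gives the supremum: min(1, 1 − 0.46 + 0.76).
1 − 0.46 + 0.76 = 1.30, so t = min(1, 1.30) = 1.00.
Check: 0.46 ⊗ 1.00 = max(0, 0.46) = 0.46 ≤ 0.76.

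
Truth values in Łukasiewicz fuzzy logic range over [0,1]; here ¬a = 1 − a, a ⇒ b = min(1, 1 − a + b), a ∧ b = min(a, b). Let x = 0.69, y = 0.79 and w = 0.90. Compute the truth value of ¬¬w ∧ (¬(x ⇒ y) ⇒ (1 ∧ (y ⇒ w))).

0.90

¬w = 1 − 0.90 = 0.10
¬¬w = 1 − 0.10 = 0.90
x ⇒ y = min(1, 1 − 0.69 + 0.79) = min(1, 1.10) = 1.00
¬(x ⇒ y) = 1 − 1.00 = 0.00
y ⇒ w = min(1, 1 − 0.79 + 0.90) = min(1, 1.11) = 1.00
1 ∧ (y ⇒ w) = min(1.00, 1.00) = 1.00
¬(x ⇒ y) ⇒ (1 ∧ (y ⇒ w)) = min(1, 1 − 0.00 + 1.00) = min(1, 2.00) = 1.00
¬¬w ∧ (¬(x ⇒ y) ⇒ (1 ∧ (y ⇒ w))) = min(0.90, 1.00) = 0.90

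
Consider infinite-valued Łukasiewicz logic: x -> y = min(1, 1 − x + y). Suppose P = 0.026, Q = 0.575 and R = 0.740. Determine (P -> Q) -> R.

P -> Q = min(1, 1 − 0.026 + 0.575) = min(1, 1.549) = 1.000
(P -> Q) -> R = min(1, 1 − 1.000 + 0.740) = min(1, 0.740) = 0.740

0.740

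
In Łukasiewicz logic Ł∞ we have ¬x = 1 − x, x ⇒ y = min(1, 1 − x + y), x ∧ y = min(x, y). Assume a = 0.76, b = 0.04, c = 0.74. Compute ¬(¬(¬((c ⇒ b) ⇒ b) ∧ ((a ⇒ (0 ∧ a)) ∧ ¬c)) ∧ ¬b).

c ⇒ b = min(1, 1 − 0.74 + 0.04) = min(1, 0.30) = 0.30
(c ⇒ b) ⇒ b = min(1, 1 − 0.30 + 0.04) = min(1, 0.74) = 0.74
¬((c ⇒ b) ⇒ b) = 1 − 0.74 = 0.26
0 ∧ a = min(0.00, 0.76) = 0.00
a ⇒ (0 ∧ a) = min(1, 1 − 0.76 + 0.00) = min(1, 0.24) = 0.24
¬c = 1 − 0.74 = 0.26
(a ⇒ (0 ∧ a)) ∧ ¬c = min(0.24, 0.26) = 0.24
¬((c ⇒ b) ⇒ b) ∧ ((a ⇒ (0 ∧ a)) ∧ ¬c) = min(0.26, 0.24) = 0.24
¬(¬((c ⇒ b) ⇒ b) ∧ ((a ⇒ (0 ∧ a)) ∧ ¬c)) = 1 − 0.24 = 0.76
¬b = 1 − 0.04 = 0.96
¬(¬((c ⇒ b) ⇒ b) ∧ ((a ⇒ (0 ∧ a)) ∧ ¬c)) ∧ ¬b = min(0.76, 0.96) = 0.76
¬(¬(¬((c ⇒ b) ⇒ b) ∧ ((a ⇒ (0 ∧ a)) ∧ ¬c)) ∧ ¬b) = 1 − 0.76 = 0.24

0.24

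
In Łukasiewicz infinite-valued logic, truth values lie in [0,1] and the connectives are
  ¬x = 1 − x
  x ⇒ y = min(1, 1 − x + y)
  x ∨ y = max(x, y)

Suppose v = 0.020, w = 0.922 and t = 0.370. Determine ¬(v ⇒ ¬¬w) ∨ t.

¬w = 1 − 0.922 = 0.078
¬¬w = 1 − 0.078 = 0.922
v ⇒ ¬¬w = min(1, 1 − 0.020 + 0.922) = min(1, 1.902) = 1.000
¬(v ⇒ ¬¬w) = 1 − 1.000 = 0.000
¬(v ⇒ ¬¬w) ∨ t = max(0.000, 0.370) = 0.370

0.370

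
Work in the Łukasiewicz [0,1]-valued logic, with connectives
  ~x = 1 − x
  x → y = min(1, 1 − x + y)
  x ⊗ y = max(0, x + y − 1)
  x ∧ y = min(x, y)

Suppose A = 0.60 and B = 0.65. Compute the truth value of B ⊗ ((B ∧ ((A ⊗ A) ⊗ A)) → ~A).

A ⊗ A = max(0, 0.60 + 0.60 − 1) = max(0, 0.20) = 0.20
(A ⊗ A) ⊗ A = max(0, 0.20 + 0.60 − 1) = max(0, -0.20) = 0.00
B ∧ ((A ⊗ A) ⊗ A) = min(0.65, 0.00) = 0.00
~A = 1 − 0.60 = 0.40
(B ∧ ((A ⊗ A) ⊗ A)) → ~A = min(1, 1 − 0.00 + 0.40) = min(1, 1.40) = 1.00
B ⊗ ((B ∧ ((A ⊗ A) ⊗ A)) → ~A) = max(0, 0.65 + 1.00 − 1) = max(0, 0.65) = 0.65

0.65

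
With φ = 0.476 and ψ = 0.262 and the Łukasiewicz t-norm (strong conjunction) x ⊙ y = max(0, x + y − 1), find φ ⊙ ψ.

0.000

φ ⊙ ψ = max(0, 0.476 + 0.262 − 1) = max(0, -0.262) = 0.000
For comparison, the Gödel (minimum) t-norm min(x, y) would give 0.262.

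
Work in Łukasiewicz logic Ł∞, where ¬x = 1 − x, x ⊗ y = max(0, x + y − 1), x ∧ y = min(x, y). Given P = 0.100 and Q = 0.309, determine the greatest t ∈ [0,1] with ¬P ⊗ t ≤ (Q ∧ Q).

¬P = 1 − 0.100 = 0.900
So the left factor is ¬P = 0.900.
Q ∧ Q = min(0.309, 0.309) = 0.309
So the right-hand bound is Q ∧ Q = 0.309.
The residuum of the Łukasiewicz t-norm gives the supremum: min(1, 1 − 0.900 + 0.309).
1 − 0.900 + 0.309 = 0.409, so t = min(1, 0.409) = 0.409.
Check: 0.900 ⊗ 0.409 = max(0, 0.309) = 0.309 ≤ 0.309.

0.409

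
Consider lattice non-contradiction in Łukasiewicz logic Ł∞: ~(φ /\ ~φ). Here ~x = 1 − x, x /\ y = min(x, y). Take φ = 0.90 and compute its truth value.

~φ = 1 − 0.90 = 0.10
φ /\ ~φ = min(0.90, 0.10) = 0.10
~(φ /\ ~φ) = 1 − 0.10 = 0.90
(The value 0.90 < 1 shows this instance is not satisfied; not a Ł∞-tautology — its value is 1 − min(a, 1−a).)

0.90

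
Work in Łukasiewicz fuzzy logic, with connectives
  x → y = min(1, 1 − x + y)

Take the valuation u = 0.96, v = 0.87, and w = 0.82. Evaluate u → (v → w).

0.99

v → w = min(1, 1 − 0.87 + 0.82) = min(1, 0.95) = 0.95
u → (v → w) = min(1, 1 − 0.96 + 0.95) = min(1, 0.99) = 0.99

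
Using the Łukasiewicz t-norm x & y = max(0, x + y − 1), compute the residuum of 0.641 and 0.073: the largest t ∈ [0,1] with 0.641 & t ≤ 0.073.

The residuum of the Łukasiewicz t-norm gives the supremum: min(1, 1 − 0.641 + 0.073).
1 − 0.641 + 0.073 = 0.432, so t = min(1, 0.432) = 0.432.
Check: 0.641 & 0.432 = max(0, 0.073) = 0.073 ≤ 0.073.

0.432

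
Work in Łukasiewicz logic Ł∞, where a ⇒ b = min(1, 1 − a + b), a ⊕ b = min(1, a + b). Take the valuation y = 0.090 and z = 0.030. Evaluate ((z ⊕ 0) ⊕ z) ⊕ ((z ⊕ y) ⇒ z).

0.970

z ⊕ 0 = min(1, 0.030 + 0.000) = min(1, 0.030) = 0.030
(z ⊕ 0) ⊕ z = min(1, 0.030 + 0.030) = min(1, 0.060) = 0.060
z ⊕ y = min(1, 0.030 + 0.090) = min(1, 0.120) = 0.120
(z ⊕ y) ⇒ z = min(1, 1 − 0.120 + 0.030) = min(1, 0.910) = 0.910
((z ⊕ 0) ⊕ z) ⊕ ((z ⊕ y) ⇒ z) = min(1, 0.060 + 0.910) = min(1, 0.970) = 0.970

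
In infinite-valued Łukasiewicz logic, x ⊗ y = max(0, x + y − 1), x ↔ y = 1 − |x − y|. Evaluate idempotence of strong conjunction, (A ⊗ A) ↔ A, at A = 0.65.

A ⊗ A = max(0, 0.65 + 0.65 − 1) = max(0, 0.30) = 0.30
(A ⊗ A) ↔ A = 1 − |0.30 − 0.65| = 1 − 0.35 = 0.65
(The value 0.65 < 1 shows this instance is not satisfied; fails in Ł∞ since a ⊗ a = max(0, 2a−1) ≠ a in general.)

0.65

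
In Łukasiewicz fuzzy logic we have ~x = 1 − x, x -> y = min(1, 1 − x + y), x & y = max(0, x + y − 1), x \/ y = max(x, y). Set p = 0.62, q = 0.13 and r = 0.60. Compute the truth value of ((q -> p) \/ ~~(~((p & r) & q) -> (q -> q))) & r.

0.60

q -> p = min(1, 1 − 0.13 + 0.62) = min(1, 1.49) = 1.00
p & r = max(0, 0.62 + 0.60 − 1) = max(0, 0.22) = 0.22
(p & r) & q = max(0, 0.22 + 0.13 − 1) = max(0, -0.65) = 0.00
~((p & r) & q) = 1 − 0.00 = 1.00
q -> q = min(1, 1 − 0.13 + 0.13) = min(1, 1.00) = 1.00
~((p & r) & q) -> (q -> q) = min(1, 1 − 1.00 + 1.00) = min(1, 1.00) = 1.00
~(~((p & r) & q) -> (q -> q)) = 1 − 1.00 = 0.00
~~(~((p & r) & q) -> (q -> q)) = 1 − 0.00 = 1.00
(q -> p) \/ ~~(~((p & r) & q) -> (q -> q)) = max(1.00, 1.00) = 1.00
((q -> p) \/ ~~(~((p & r) & q) -> (q -> q))) & r = max(0, 1.00 + 0.60 − 1) = max(0, 0.60) = 0.60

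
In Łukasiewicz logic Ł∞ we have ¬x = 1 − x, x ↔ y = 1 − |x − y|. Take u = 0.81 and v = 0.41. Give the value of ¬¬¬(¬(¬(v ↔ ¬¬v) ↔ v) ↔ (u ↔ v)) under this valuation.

¬v = 1 − 0.41 = 0.59
¬¬v = 1 − 0.59 = 0.41
v ↔ ¬¬v = 1 − |0.41 − 0.41| = 1 − 0.00 = 1.00
¬(v ↔ ¬¬v) = 1 − 1.00 = 0.00
¬(v ↔ ¬¬v) ↔ v = 1 − |0.00 − 0.41| = 1 − 0.41 = 0.59
¬(¬(v ↔ ¬¬v) ↔ v) = 1 − 0.59 = 0.41
u ↔ v = 1 − |0.81 − 0.41| = 1 − 0.40 = 0.60
¬(¬(v ↔ ¬¬v) ↔ v) ↔ (u ↔ v) = 1 − |0.41 − 0.60| = 1 − 0.19 = 0.81
¬(¬(¬(v ↔ ¬¬v) ↔ v) ↔ (u ↔ v)) = 1 − 0.81 = 0.19
¬¬(¬(¬(v ↔ ¬¬v) ↔ v) ↔ (u ↔ v)) = 1 − 0.19 = 0.81
¬¬¬(¬(¬(v ↔ ¬¬v) ↔ v) ↔ (u ↔ v)) = 1 − 0.81 = 0.19

0.19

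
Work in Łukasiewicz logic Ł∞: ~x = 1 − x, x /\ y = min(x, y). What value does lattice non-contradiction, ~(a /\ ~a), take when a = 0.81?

0.81

~a = 1 − 0.81 = 0.19
a /\ ~a = min(0.81, 0.19) = 0.19
~(a /\ ~a) = 1 − 0.19 = 0.81
(The value 0.81 < 1 shows this instance is not satisfied; not a Ł∞-tautology — its value is 1 − min(a, 1−a).)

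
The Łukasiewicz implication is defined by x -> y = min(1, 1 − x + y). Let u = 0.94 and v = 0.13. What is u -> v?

u -> v = min(1, 1 − 0.94 + 0.13) = min(1, 0.19) = 0.19
For comparison, the Gödel implication (1 if x ≤ y else y) would give 0.13.

0.19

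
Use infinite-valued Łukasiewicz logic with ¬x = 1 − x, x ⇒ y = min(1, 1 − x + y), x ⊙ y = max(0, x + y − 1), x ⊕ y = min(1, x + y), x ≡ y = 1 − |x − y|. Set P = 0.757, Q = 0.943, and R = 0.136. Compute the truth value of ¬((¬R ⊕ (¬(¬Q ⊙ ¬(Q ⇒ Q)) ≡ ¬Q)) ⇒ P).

0.164

¬R = 1 − 0.136 = 0.864
¬Q = 1 − 0.943 = 0.057
Q ⇒ Q = min(1, 1 − 0.943 + 0.943) = min(1, 1.000) = 1.000
¬(Q ⇒ Q) = 1 − 1.000 = 0.000
¬Q ⊙ ¬(Q ⇒ Q) = max(0, 0.057 + 0.000 − 1) = max(0, -0.943) = 0.000
¬(¬Q ⊙ ¬(Q ⇒ Q)) = 1 − 0.000 = 1.000
¬(¬Q ⊙ ¬(Q ⇒ Q)) ≡ ¬Q = 1 − |1.000 − 0.057| = 1 − 0.943 = 0.057
¬R ⊕ (¬(¬Q ⊙ ¬(Q ⇒ Q)) ≡ ¬Q) = min(1, 0.864 + 0.057) = min(1, 0.921) = 0.921
(¬R ⊕ (¬(¬Q ⊙ ¬(Q ⇒ Q)) ≡ ¬Q)) ⇒ P = min(1, 1 − 0.921 + 0.757) = min(1, 0.836) = 0.836
¬((¬R ⊕ (¬(¬Q ⊙ ¬(Q ⇒ Q)) ≡ ¬Q)) ⇒ P) = 1 − 0.836 = 0.164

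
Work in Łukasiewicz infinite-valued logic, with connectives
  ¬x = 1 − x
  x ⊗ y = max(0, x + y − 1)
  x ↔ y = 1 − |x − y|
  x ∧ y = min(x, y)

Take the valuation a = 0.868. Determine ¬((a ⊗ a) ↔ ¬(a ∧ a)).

a ⊗ a = max(0, 0.868 + 0.868 − 1) = max(0, 0.736) = 0.736
a ∧ a = min(0.868, 0.868) = 0.868
¬(a ∧ a) = 1 − 0.868 = 0.132
(a ⊗ a) ↔ ¬(a ∧ a) = 1 − |0.736 − 0.132| = 1 − 0.604 = 0.396
¬((a ⊗ a) ↔ ¬(a ∧ a)) = 1 − 0.396 = 0.604

0.604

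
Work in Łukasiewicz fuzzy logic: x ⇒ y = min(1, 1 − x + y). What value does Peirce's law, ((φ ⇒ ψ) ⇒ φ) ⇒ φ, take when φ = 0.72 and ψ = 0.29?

φ ⇒ ψ = min(1, 1 − 0.72 + 0.29) = min(1, 0.57) = 0.57
(φ ⇒ ψ) ⇒ φ = min(1, 1 − 0.57 + 0.72) = min(1, 1.15) = 1.00
((φ ⇒ ψ) ⇒ φ) ⇒ φ = min(1, 1 − 1.00 + 0.72) = min(1, 0.72) = 0.72
(The value 0.72 < 1 shows this instance is not satisfied; not a Ł∞-tautology in general.)

0.72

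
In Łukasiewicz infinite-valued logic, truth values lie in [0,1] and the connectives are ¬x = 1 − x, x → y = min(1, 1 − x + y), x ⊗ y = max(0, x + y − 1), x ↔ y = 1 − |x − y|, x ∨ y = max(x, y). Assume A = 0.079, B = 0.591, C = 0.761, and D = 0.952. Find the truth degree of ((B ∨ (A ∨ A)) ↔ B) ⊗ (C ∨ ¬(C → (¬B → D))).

0.761

A ∨ A = max(0.079, 0.079) = 0.079
B ∨ (A ∨ A) = max(0.591, 0.079) = 0.591
(B ∨ (A ∨ A)) ↔ B = 1 − |0.591 − 0.591| = 1 − 0.000 = 1.000
¬B = 1 − 0.591 = 0.409
¬B → D = min(1, 1 − 0.409 + 0.952) = min(1, 1.543) = 1.000
C → (¬B → D) = min(1, 1 − 0.761 + 1.000) = min(1, 1.239) = 1.000
¬(C → (¬B → D)) = 1 − 1.000 = 0.000
C ∨ ¬(C → (¬B → D)) = max(0.761, 0.000) = 0.761
((B ∨ (A ∨ A)) ↔ B) ⊗ (C ∨ ¬(C → (¬B → D))) = max(0, 1.000 + 0.761 − 1) = max(0, 0.761) = 0.761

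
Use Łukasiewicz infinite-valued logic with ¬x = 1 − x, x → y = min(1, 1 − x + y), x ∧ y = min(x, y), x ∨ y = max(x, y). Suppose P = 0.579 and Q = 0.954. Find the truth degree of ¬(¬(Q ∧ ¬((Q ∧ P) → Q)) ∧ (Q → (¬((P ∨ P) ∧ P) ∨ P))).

Q ∧ P = min(0.954, 0.579) = 0.579
(Q ∧ P) → Q = min(1, 1 − 0.579 + 0.954) = min(1, 1.375) = 1.000
¬((Q ∧ P) → Q) = 1 − 1.000 = 0.000
Q ∧ ¬((Q ∧ P) → Q) = min(0.954, 0.000) = 0.000
¬(Q ∧ ¬((Q ∧ P) → Q)) = 1 − 0.000 = 1.000
P ∨ P = max(0.579, 0.579) = 0.579
(P ∨ P) ∧ P = min(0.579, 0.579) = 0.579
¬((P ∨ P) ∧ P) = 1 − 0.579 = 0.421
¬((P ∨ P) ∧ P) ∨ P = max(0.421, 0.579) = 0.579
Q → (¬((P ∨ P) ∧ P) ∨ P) = min(1, 1 − 0.954 + 0.579) = min(1, 0.625) = 0.625
¬(Q ∧ ¬((Q ∧ P) → Q)) ∧ (Q → (¬((P ∨ P) ∧ P) ∨ P)) = min(1.000, 0.625) = 0.625
¬(¬(Q ∧ ¬((Q ∧ P) → Q)) ∧ (Q → (¬((P ∨ P) ∧ P) ∨ P))) = 1 − 0.625 = 0.375

0.375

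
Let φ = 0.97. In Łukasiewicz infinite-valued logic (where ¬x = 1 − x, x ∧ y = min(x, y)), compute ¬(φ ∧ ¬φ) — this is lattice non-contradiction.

¬φ = 1 − 0.97 = 0.03
φ ∧ ¬φ = min(0.97, 0.03) = 0.03
¬(φ ∧ ¬φ) = 1 − 0.03 = 0.97
(The value 0.97 < 1 shows this instance is not satisfied; not a Ł∞-tautology — its value is 1 − min(a, 1−a).)

0.97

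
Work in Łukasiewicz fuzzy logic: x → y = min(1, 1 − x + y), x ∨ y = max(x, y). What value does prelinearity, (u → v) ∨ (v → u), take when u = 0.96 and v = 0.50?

u → v = min(1, 1 − 0.96 + 0.50) = min(1, 0.54) = 0.54
v → u = min(1, 1 − 0.50 + 0.96) = min(1, 1.46) = 1.00
(u → v) ∨ (v → u) = max(0.54, 1.00) = 1.00
(As expected: a Ł∞-tautology — holds in every MV-chain.)

1.00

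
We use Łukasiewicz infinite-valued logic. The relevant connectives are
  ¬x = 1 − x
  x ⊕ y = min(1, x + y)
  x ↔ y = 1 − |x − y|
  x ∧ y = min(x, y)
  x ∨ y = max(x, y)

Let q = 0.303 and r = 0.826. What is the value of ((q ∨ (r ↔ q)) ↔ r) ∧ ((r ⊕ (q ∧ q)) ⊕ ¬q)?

0.651

r ↔ q = 1 − |0.826 − 0.303| = 1 − 0.523 = 0.477
q ∨ (r ↔ q) = max(0.303, 0.477) = 0.477
(q ∨ (r ↔ q)) ↔ r = 1 − |0.477 − 0.826| = 1 − 0.349 = 0.651
q ∧ q = min(0.303, 0.303) = 0.303
r ⊕ (q ∧ q) = min(1, 0.826 + 0.303) = min(1, 1.129) = 1.000
¬q = 1 − 0.303 = 0.697
(r ⊕ (q ∧ q)) ⊕ ¬q = min(1, 1.000 + 0.697) = min(1, 1.697) = 1.000
((q ∨ (r ↔ q)) ↔ r) ∧ ((r ⊕ (q ∧ q)) ⊕ ¬q) = min(0.651, 1.000) = 0.651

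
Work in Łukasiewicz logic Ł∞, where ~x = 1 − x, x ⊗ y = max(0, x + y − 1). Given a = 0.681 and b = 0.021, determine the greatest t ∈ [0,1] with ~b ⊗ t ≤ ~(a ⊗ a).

~b = 1 − 0.021 = 0.979
So the left factor is ~b = 0.979.
a ⊗ a = max(0, 0.681 + 0.681 − 1) = max(0, 0.362) = 0.362
~(a ⊗ a) = 1 − 0.362 = 0.638
So the right-hand bound is ~(a ⊗ a) = 0.638.
The residuum of the Łukasiewicz t-norm gives the supremum: min(1, 1 − 0.979 + 0.638).
1 − 0.979 + 0.638 = 0.659, so t = min(1, 0.659) = 0.659.
Check: 0.979 ⊗ 0.659 = max(0, 0.638) = 0.638 ≤ 0.638.

0.659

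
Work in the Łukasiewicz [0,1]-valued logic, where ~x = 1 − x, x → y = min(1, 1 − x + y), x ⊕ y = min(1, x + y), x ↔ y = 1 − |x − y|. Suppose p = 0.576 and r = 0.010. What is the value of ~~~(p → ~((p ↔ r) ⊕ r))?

p ↔ r = 1 − |0.576 − 0.010| = 1 − 0.566 = 0.434
(p ↔ r) ⊕ r = min(1, 0.434 + 0.010) = min(1, 0.444) = 0.444
~((p ↔ r) ⊕ r) = 1 − 0.444 = 0.556
p → ~((p ↔ r) ⊕ r) = min(1, 1 − 0.576 + 0.556) = min(1, 0.980) = 0.980
~(p → ~((p ↔ r) ⊕ r)) = 1 − 0.980 = 0.020
~~(p → ~((p ↔ r) ⊕ r)) = 1 − 0.020 = 0.980
~~~(p → ~((p ↔ r) ⊕ r)) = 1 − 0.980 = 0.020

0.020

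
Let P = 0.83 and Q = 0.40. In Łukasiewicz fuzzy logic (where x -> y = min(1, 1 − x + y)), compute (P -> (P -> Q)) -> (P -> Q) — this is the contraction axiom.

P -> Q = min(1, 1 − 0.83 + 0.40) = min(1, 0.57) = 0.57
P -> (P -> Q) = min(1, 1 − 0.83 + 0.57) = min(1, 0.74) = 0.74
(P -> (P -> Q)) -> (P -> Q) = min(1, 1 − 0.74 + 0.57) = min(1, 0.83) = 0.83
(The value 0.83 < 1 shows this instance is not satisfied; fails in Ł∞ (the t-norm is not idempotent).)

0.83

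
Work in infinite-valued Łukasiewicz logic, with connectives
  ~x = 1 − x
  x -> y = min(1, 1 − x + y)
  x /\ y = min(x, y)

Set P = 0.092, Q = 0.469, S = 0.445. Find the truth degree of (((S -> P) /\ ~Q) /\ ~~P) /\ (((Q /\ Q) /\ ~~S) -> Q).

0.092

S -> P = min(1, 1 − 0.445 + 0.092) = min(1, 0.647) = 0.647
~Q = 1 − 0.469 = 0.531
(S -> P) /\ ~Q = min(0.647, 0.531) = 0.531
~P = 1 − 0.092 = 0.908
~~P = 1 − 0.908 = 0.092
((S -> P) /\ ~Q) /\ ~~P = min(0.531, 0.092) = 0.092
Q /\ Q = min(0.469, 0.469) = 0.469
~S = 1 − 0.445 = 0.555
~~S = 1 − 0.555 = 0.445
(Q /\ Q) /\ ~~S = min(0.469, 0.445) = 0.445
((Q /\ Q) /\ ~~S) -> Q = min(1, 1 − 0.445 + 0.469) = min(1, 1.024) = 1.000
(((S -> P) /\ ~Q) /\ ~~P) /\ (((Q /\ Q) /\ ~~S) -> Q) = min(0.092, 1.000) = 0.092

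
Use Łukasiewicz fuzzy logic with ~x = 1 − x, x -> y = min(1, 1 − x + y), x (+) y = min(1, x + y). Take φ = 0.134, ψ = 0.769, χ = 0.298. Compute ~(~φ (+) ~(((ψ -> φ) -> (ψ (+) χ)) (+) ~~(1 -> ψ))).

~φ = 1 − 0.134 = 0.866
ψ -> φ = min(1, 1 − 0.769 + 0.134) = min(1, 0.365) = 0.365
ψ (+) χ = min(1, 0.769 + 0.298) = min(1, 1.067) = 1.000
(ψ -> φ) -> (ψ (+) χ) = min(1, 1 − 0.365 + 1.000) = min(1, 1.635) = 1.000
1 -> ψ = min(1, 1 − 1.000 + 0.769) = min(1, 0.769) = 0.769
~(1 -> ψ) = 1 − 0.769 = 0.231
~~(1 -> ψ) = 1 − 0.231 = 0.769
((ψ -> φ) -> (ψ (+) χ)) (+) ~~(1 -> ψ) = min(1, 1.000 + 0.769) = min(1, 1.769) = 1.000
~(((ψ -> φ) -> (ψ (+) χ)) (+) ~~(1 -> ψ)) = 1 − 1.000 = 0.000
~φ (+) ~(((ψ -> φ) -> (ψ (+) χ)) (+) ~~(1 -> ψ)) = min(1, 0.866 + 0.000) = min(1, 0.866) = 0.866
~(~φ (+) ~(((ψ -> φ) -> (ψ (+) χ)) (+) ~~(1 -> ψ))) = 1 − 0.866 = 0.134

0.134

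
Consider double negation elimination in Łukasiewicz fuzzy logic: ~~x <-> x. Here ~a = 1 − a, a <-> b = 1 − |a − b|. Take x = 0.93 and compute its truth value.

~x = 1 − 0.93 = 0.07
~~x = 1 − 0.07 = 0.93
~~x <-> x = 1 − |0.93 − 0.93| = 1 − 0.00 = 1.00
(As expected: always 1 in Ł∞ since negation is involutive.)

1.00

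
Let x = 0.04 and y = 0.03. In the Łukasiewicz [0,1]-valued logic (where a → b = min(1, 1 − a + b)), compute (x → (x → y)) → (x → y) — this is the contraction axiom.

x → y = min(1, 1 − 0.04 + 0.03) = min(1, 0.99) = 0.99
x → (x → y) = min(1, 1 − 0.04 + 0.99) = min(1, 1.95) = 1.00
(x → (x → y)) → (x → y) = min(1, 1 − 1.00 + 0.99) = min(1, 0.99) = 0.99
(The value 0.99 < 1 shows this instance is not satisfied; fails in Ł∞ (the t-norm is not idempotent).)

0.99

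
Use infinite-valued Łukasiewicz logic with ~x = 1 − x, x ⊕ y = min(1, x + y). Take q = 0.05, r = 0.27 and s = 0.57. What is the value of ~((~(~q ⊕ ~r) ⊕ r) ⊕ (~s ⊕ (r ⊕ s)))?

0.00

~q = 1 − 0.05 = 0.95
~r = 1 − 0.27 = 0.73
~q ⊕ ~r = min(1, 0.95 + 0.73) = min(1, 1.68) = 1.00
~(~q ⊕ ~r) = 1 − 1.00 = 0.00
~(~q ⊕ ~r) ⊕ r = min(1, 0.00 + 0.27) = min(1, 0.27) = 0.27
~s = 1 − 0.57 = 0.43
r ⊕ s = min(1, 0.27 + 0.57) = min(1, 0.84) = 0.84
~s ⊕ (r ⊕ s) = min(1, 0.43 + 0.84) = min(1, 1.27) = 1.00
(~(~q ⊕ ~r) ⊕ r) ⊕ (~s ⊕ (r ⊕ s)) = min(1, 0.27 + 1.00) = min(1, 1.27) = 1.00
~((~(~q ⊕ ~r) ⊕ r) ⊕ (~s ⊕ (r ⊕ s))) = 1 − 1.00 = 0.00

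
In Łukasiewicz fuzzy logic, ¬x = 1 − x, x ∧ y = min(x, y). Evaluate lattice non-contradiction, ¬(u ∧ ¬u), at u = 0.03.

0.97

¬u = 1 − 0.03 = 0.97
u ∧ ¬u = min(0.03, 0.97) = 0.03
¬(u ∧ ¬u) = 1 − 0.03 = 0.97
(The value 0.97 < 1 shows this instance is not satisfied; not a Ł∞-tautology — its value is 1 − min(a, 1−a).)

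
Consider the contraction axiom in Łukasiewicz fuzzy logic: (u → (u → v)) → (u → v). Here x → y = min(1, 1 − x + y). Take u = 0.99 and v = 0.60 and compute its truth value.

0.99

u → v = min(1, 1 − 0.99 + 0.60) = min(1, 0.61) = 0.61
u → (u → v) = min(1, 1 − 0.99 + 0.61) = min(1, 0.62) = 0.62
(u → (u → v)) → (u → v) = min(1, 1 − 0.62 + 0.61) = min(1, 0.99) = 0.99
(The value 0.99 < 1 shows this instance is not satisfied; fails in Ł∞ (the t-norm is not idempotent).)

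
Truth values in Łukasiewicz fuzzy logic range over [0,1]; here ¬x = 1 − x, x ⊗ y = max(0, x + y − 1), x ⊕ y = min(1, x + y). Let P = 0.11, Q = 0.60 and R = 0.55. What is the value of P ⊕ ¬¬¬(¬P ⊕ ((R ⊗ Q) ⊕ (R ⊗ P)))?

0.11

¬P = 1 − 0.11 = 0.89
R ⊗ Q = max(0, 0.55 + 0.60 − 1) = max(0, 0.15) = 0.15
R ⊗ P = max(0, 0.55 + 0.11 − 1) = max(0, -0.34) = 0.00
(R ⊗ Q) ⊕ (R ⊗ P) = min(1, 0.15 + 0.00) = min(1, 0.15) = 0.15
¬P ⊕ ((R ⊗ Q) ⊕ (R ⊗ P)) = min(1, 0.89 + 0.15) = min(1, 1.04) = 1.00
¬(¬P ⊕ ((R ⊗ Q) ⊕ (R ⊗ P))) = 1 − 1.00 = 0.00
¬¬(¬P ⊕ ((R ⊗ Q) ⊕ (R ⊗ P))) = 1 − 0.00 = 1.00
¬¬¬(¬P ⊕ ((R ⊗ Q) ⊕ (R ⊗ P))) = 1 − 1.00 = 0.00
P ⊕ ¬¬¬(¬P ⊕ ((R ⊗ Q) ⊕ (R ⊗ P))) = min(1, 0.11 + 0.00) = min(1, 0.11) = 0.11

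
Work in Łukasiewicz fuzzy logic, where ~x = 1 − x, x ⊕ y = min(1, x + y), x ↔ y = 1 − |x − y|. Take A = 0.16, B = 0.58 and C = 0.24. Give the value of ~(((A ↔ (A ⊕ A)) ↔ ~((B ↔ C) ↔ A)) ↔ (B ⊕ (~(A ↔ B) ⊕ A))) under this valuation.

0.34

A ⊕ A = min(1, 0.16 + 0.16) = min(1, 0.32) = 0.32
A ↔ (A ⊕ A) = 1 − |0.16 − 0.32| = 1 − 0.16 = 0.84
B ↔ C = 1 − |0.58 − 0.24| = 1 − 0.34 = 0.66
(B ↔ C) ↔ A = 1 − |0.66 − 0.16| = 1 − 0.50 = 0.50
~((B ↔ C) ↔ A) = 1 − 0.50 = 0.50
(A ↔ (A ⊕ A)) ↔ ~((B ↔ C) ↔ A) = 1 − |0.84 − 0.50| = 1 − 0.34 = 0.66
A ↔ B = 1 − |0.16 − 0.58| = 1 − 0.42 = 0.58
~(A ↔ B) = 1 − 0.58 = 0.42
~(A ↔ B) ⊕ A = min(1, 0.42 + 0.16) = min(1, 0.58) = 0.58
B ⊕ (~(A ↔ B) ⊕ A) = min(1, 0.58 + 0.58) = min(1, 1.16) = 1.00
((A ↔ (A ⊕ A)) ↔ ~((B ↔ C) ↔ A)) ↔ (B ⊕ (~(A ↔ B) ⊕ A)) = 1 − |0.66 − 1.00| = 1 − 0.34 = 0.66
~(((A ↔ (A ⊕ A)) ↔ ~((B ↔ C) ↔ A)) ↔ (B ⊕ (~(A ↔ B) ⊕ A))) = 1 − 0.66 = 0.34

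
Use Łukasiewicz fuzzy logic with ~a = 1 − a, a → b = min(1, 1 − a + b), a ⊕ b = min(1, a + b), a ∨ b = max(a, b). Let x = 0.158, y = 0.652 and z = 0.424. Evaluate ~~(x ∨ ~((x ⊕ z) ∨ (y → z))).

x ⊕ z = min(1, 0.158 + 0.424) = min(1, 0.582) = 0.582
y → z = min(1, 1 − 0.652 + 0.424) = min(1, 0.772) = 0.772
(x ⊕ z) ∨ (y → z) = max(0.582, 0.772) = 0.772
~((x ⊕ z) ∨ (y → z)) = 1 − 0.772 = 0.228
x ∨ ~((x ⊕ z) ∨ (y → z)) = max(0.158, 0.228) = 0.228
~(x ∨ ~((x ⊕ z) ∨ (y → z))) = 1 − 0.228 = 0.772
~~(x ∨ ~((x ⊕ z) ∨ (y → z))) = 1 − 0.772 = 0.228

0.228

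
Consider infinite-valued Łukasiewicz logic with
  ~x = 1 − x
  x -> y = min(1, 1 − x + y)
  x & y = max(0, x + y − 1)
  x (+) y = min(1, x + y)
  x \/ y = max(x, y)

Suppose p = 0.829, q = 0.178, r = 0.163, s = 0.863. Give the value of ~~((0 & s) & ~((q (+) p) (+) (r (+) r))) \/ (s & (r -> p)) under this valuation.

0 & s = max(0, 0.000 + 0.863 − 1) = max(0, -0.137) = 0.000
q (+) p = min(1, 0.178 + 0.829) = min(1, 1.007) = 1.000
r (+) r = min(1, 0.163 + 0.163) = min(1, 0.326) = 0.326
(q (+) p) (+) (r (+) r) = min(1, 1.000 + 0.326) = min(1, 1.326) = 1.000
~((q (+) p) (+) (r (+) r)) = 1 − 1.000 = 0.000
(0 & s) & ~((q (+) p) (+) (r (+) r)) = max(0, 0.000 + 0.000 − 1) = max(0, -1.000) = 0.000
~((0 & s) & ~((q (+) p) (+) (r (+) r))) = 1 − 0.000 = 1.000
~~((0 & s) & ~((q (+) p) (+) (r (+) r))) = 1 − 1.000 = 0.000
r -> p = min(1, 1 − 0.163 + 0.829) = min(1, 1.666) = 1.000
s & (r -> p) = max(0, 0.863 + 1.000 − 1) = max(0, 0.863) = 0.863
~~((0 & s) & ~((q (+) p) (+) (r (+) r))) \/ (s & (r -> p)) = max(0.000, 0.863) = 0.863

0.863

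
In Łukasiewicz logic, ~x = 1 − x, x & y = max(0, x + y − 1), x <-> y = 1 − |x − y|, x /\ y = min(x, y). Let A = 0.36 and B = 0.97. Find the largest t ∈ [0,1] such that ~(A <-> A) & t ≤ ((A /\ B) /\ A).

A <-> A = 1 − |0.36 − 0.36| = 1 − 0.00 = 1.00
~(A <-> A) = 1 − 1.00 = 0.00
So the left factor is ~(A <-> A) = 0.00.
A /\ B = min(0.36, 0.97) = 0.36
(A /\ B) /\ A = min(0.36, 0.36) = 0.36
So the right-hand bound is (A /\ B) /\ A = 0.36.
The residuum of the Łukasiewicz t-norm gives the supremum: min(1, 1 − 0.00 + 0.36).
1 − 0.00 + 0.36 = 1.36, so t = min(1, 1.36) = 1.00.
Check: 0.00 & 1.00 = max(0, 0.00) = 0.00 ≤ 0.36.

1.00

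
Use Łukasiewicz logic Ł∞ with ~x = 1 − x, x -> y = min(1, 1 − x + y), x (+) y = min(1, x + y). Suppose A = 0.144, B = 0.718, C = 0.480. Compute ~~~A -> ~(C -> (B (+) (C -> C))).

~A = 1 − 0.144 = 0.856
~~A = 1 − 0.856 = 0.144
~~~A = 1 − 0.144 = 0.856
C -> C = min(1, 1 − 0.480 + 0.480) = min(1, 1.000) = 1.000
B (+) (C -> C) = min(1, 0.718 + 1.000) = min(1, 1.718) = 1.000
C -> (B (+) (C -> C)) = min(1, 1 − 0.480 + 1.000) = min(1, 1.520) = 1.000
~(C -> (B (+) (C -> C))) = 1 − 1.000 = 0.000
~~~A -> ~(C -> (B (+) (C -> C))) = min(1, 1 − 0.856 + 0.000) = min(1, 0.144) = 0.144

0.144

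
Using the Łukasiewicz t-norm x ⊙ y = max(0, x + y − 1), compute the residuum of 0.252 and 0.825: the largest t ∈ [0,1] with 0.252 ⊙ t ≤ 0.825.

1.000

The residuum of the Łukasiewicz t-norm gives the supremum: min(1, 1 − 0.252 + 0.825).
1 − 0.252 + 0.825 = 1.573, so t = min(1, 1.573) = 1.000.
Check: 0.252 ⊙ 1.000 = max(0, 0.252) = 0.252 ≤ 0.825.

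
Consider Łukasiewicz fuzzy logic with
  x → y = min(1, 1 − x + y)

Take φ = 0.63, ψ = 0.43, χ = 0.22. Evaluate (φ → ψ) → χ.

φ → ψ = min(1, 1 − 0.63 + 0.43) = min(1, 0.80) = 0.80
(φ → ψ) → χ = min(1, 1 − 0.80 + 0.22) = min(1, 0.42) = 0.42

0.42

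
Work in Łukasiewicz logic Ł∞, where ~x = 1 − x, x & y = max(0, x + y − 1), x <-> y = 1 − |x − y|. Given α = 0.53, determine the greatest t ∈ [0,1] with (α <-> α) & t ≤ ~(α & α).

α <-> α = 1 − |0.53 − 0.53| = 1 − 0.00 = 1.00
So the left factor is α <-> α = 1.00.
α & α = max(0, 0.53 + 0.53 − 1) = max(0, 0.06) = 0.06
~(α & α) = 1 − 0.06 = 0.94
So the right-hand bound is ~(α & α) = 0.94.
The residuum of the Łukasiewicz t-norm gives the supremum: min(1, 1 − 1.00 + 0.94).
1 − 1.00 + 0.94 = 0.94, so t = min(1, 0.94) = 0.94.
Check: 1.00 & 0.94 = max(0, 0.94) = 0.94 ≤ 0.94.

0.94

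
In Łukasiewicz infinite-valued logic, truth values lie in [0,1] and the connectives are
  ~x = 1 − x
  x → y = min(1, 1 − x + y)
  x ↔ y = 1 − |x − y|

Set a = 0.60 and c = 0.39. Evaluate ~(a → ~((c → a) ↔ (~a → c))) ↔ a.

0.99

c → a = min(1, 1 − 0.39 + 0.60) = min(1, 1.21) = 1.00
~a = 1 − 0.60 = 0.40
~a → c = min(1, 1 − 0.40 + 0.39) = min(1, 0.99) = 0.99
(c → a) ↔ (~a → c) = 1 − |1.00 − 0.99| = 1 − 0.01 = 0.99
~((c → a) ↔ (~a → c)) = 1 − 0.99 = 0.01
a → ~((c → a) ↔ (~a → c)) = min(1, 1 − 0.60 + 0.01) = min(1, 0.41) = 0.41
~(a → ~((c → a) ↔ (~a → c))) = 1 − 0.41 = 0.59
~(a → ~((c → a) ↔ (~a → c))) ↔ a = 1 − |0.59 − 0.60| = 1 − 0.01 = 0.99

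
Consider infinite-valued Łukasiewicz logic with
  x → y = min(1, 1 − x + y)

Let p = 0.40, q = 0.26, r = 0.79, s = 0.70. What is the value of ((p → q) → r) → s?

0.77

p → q = min(1, 1 − 0.40 + 0.26) = min(1, 0.86) = 0.86
(p → q) → r = min(1, 1 − 0.86 + 0.79) = min(1, 0.93) = 0.93
((p → q) → r) → s = min(1, 1 − 0.93 + 0.70) = min(1, 0.77) = 0.77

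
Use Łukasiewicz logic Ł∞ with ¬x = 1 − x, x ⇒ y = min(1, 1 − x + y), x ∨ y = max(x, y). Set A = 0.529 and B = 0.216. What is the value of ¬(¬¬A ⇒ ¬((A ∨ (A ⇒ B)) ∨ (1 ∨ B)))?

¬A = 1 − 0.529 = 0.471
¬¬A = 1 − 0.471 = 0.529
A ⇒ B = min(1, 1 − 0.529 + 0.216) = min(1, 0.687) = 0.687
A ∨ (A ⇒ B) = max(0.529, 0.687) = 0.687
1 ∨ B = max(1.000, 0.216) = 1.000
(A ∨ (A ⇒ B)) ∨ (1 ∨ B) = max(0.687, 1.000) = 1.000
¬((A ∨ (A ⇒ B)) ∨ (1 ∨ B)) = 1 − 1.000 = 0.000
¬¬A ⇒ ¬((A ∨ (A ⇒ B)) ∨ (1 ∨ B)) = min(1, 1 − 0.529 + 0.000) = min(1, 0.471) = 0.471
¬(¬¬A ⇒ ¬((A ∨ (A ⇒ B)) ∨ (1 ∨ B))) = 1 − 0.471 = 0.529

0.529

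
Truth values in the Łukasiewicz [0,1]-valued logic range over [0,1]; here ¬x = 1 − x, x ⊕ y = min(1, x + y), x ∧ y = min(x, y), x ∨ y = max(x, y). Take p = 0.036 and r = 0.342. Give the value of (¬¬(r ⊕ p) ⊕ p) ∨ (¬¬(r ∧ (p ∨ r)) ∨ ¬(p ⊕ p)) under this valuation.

0.928

r ⊕ p = min(1, 0.342 + 0.036) = min(1, 0.378) = 0.378
¬(r ⊕ p) = 1 − 0.378 = 0.622
¬¬(r ⊕ p) = 1 − 0.622 = 0.378
¬¬(r ⊕ p) ⊕ p = min(1, 0.378 + 0.036) = min(1, 0.414) = 0.414
p ∨ r = max(0.036, 0.342) = 0.342
r ∧ (p ∨ r) = min(0.342, 0.342) = 0.342
¬(r ∧ (p ∨ r)) = 1 − 0.342 = 0.658
¬¬(r ∧ (p ∨ r)) = 1 − 0.658 = 0.342
p ⊕ p = min(1, 0.036 + 0.036) = min(1, 0.072) = 0.072
¬(p ⊕ p) = 1 − 0.072 = 0.928
¬¬(r ∧ (p ∨ r)) ∨ ¬(p ⊕ p) = max(0.342, 0.928) = 0.928
(¬¬(r ⊕ p) ⊕ p) ∨ (¬¬(r ∧ (p ∨ r)) ∨ ¬(p ⊕ p)) = max(0.414, 0.928) = 0.928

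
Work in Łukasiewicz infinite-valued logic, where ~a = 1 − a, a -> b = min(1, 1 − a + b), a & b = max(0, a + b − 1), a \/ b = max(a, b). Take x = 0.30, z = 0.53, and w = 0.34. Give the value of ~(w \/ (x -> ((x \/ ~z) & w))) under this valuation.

~z = 1 − 0.53 = 0.47
x \/ ~z = max(0.30, 0.47) = 0.47
(x \/ ~z) & w = max(0, 0.47 + 0.34 − 1) = max(0, -0.19) = 0.00
x -> ((x \/ ~z) & w) = min(1, 1 − 0.30 + 0.00) = min(1, 0.70) = 0.70
w \/ (x -> ((x \/ ~z) & w)) = max(0.34, 0.70) = 0.70
~(w \/ (x -> ((x \/ ~z) & w))) = 1 − 0.70 = 0.30

0.30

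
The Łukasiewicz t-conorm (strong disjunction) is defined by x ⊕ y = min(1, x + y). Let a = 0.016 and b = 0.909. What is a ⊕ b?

0.925

a ⊕ b = min(1, 0.016 + 0.909) = min(1, 0.925) = 0.925
For comparison, the Gödel t-conorm max(x, y) would give 0.909.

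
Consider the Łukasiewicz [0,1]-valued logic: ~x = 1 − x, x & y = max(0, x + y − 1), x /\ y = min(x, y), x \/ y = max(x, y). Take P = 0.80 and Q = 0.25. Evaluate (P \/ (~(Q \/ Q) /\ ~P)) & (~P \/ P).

Q \/ Q = max(0.25, 0.25) = 0.25
~(Q \/ Q) = 1 − 0.25 = 0.75
~P = 1 − 0.80 = 0.20
~(Q \/ Q) /\ ~P = min(0.75, 0.20) = 0.20
P \/ (~(Q \/ Q) /\ ~P) = max(0.80, 0.20) = 0.80
~P \/ P = max(0.20, 0.80) = 0.80
(P \/ (~(Q \/ Q) /\ ~P)) & (~P \/ P) = max(0, 0.80 + 0.80 − 1) = max(0, 0.60) = 0.60

0.60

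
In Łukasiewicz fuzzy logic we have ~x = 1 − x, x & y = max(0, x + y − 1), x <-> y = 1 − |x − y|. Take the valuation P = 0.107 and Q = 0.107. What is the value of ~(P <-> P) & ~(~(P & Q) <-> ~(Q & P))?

P <-> P = 1 − |0.107 − 0.107| = 1 − 0.000 = 1.000
~(P <-> P) = 1 − 1.000 = 0.000
P & Q = max(0, 0.107 + 0.107 − 1) = max(0, -0.786) = 0.000
~(P & Q) = 1 − 0.000 = 1.000
Q & P = max(0, 0.107 + 0.107 − 1) = max(0, -0.786) = 0.000
~(Q & P) = 1 − 0.000 = 1.000
~(P & Q) <-> ~(Q & P) = 1 − |1.000 − 1.000| = 1 − 0.000 = 1.000
~(~(P & Q) <-> ~(Q & P)) = 1 − 1.000 = 0.000
~(P <-> P) & ~(~(P & Q) <-> ~(Q & P)) = max(0, 0.000 + 0.000 − 1) = max(0, -1.000) = 0.000

0.000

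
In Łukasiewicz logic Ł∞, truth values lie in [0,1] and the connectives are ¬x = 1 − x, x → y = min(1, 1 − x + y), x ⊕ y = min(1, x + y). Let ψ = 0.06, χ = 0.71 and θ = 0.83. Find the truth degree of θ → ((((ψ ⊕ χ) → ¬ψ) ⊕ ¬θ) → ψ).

0.23

ψ ⊕ χ = min(1, 0.06 + 0.71) = min(1, 0.77) = 0.77
¬ψ = 1 − 0.06 = 0.94
(ψ ⊕ χ) → ¬ψ = min(1, 1 − 0.77 + 0.94) = min(1, 1.17) = 1.00
¬θ = 1 − 0.83 = 0.17
((ψ ⊕ χ) → ¬ψ) ⊕ ¬θ = min(1, 1.00 + 0.17) = min(1, 1.17) = 1.00
(((ψ ⊕ χ) → ¬ψ) ⊕ ¬θ) → ψ = min(1, 1 − 1.00 + 0.06) = min(1, 0.06) = 0.06
θ → ((((ψ ⊕ χ) → ¬ψ) ⊕ ¬θ) → ψ) = min(1, 1 − 0.83 + 0.06) = min(1, 0.23) = 0.23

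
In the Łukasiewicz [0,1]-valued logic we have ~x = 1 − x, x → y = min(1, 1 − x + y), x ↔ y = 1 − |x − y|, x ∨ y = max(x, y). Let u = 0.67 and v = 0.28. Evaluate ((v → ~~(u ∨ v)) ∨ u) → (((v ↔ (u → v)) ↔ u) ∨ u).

1.00

u ∨ v = max(0.67, 0.28) = 0.67
~(u ∨ v) = 1 − 0.67 = 0.33
~~(u ∨ v) = 1 − 0.33 = 0.67
v → ~~(u ∨ v) = min(1, 1 − 0.28 + 0.67) = min(1, 1.39) = 1.00
(v → ~~(u ∨ v)) ∨ u = max(1.00, 0.67) = 1.00
u → v = min(1, 1 − 0.67 + 0.28) = min(1, 0.61) = 0.61
v ↔ (u → v) = 1 − |0.28 − 0.61| = 1 − 0.33 = 0.67
(v ↔ (u → v)) ↔ u = 1 − |0.67 − 0.67| = 1 − 0.00 = 1.00
((v ↔ (u → v)) ↔ u) ∨ u = max(1.00, 0.67) = 1.00
((v → ~~(u ∨ v)) ∨ u) → (((v ↔ (u → v)) ↔ u) ∨ u) = min(1, 1 − 1.00 + 1.00) = min(1, 1.00) = 1.00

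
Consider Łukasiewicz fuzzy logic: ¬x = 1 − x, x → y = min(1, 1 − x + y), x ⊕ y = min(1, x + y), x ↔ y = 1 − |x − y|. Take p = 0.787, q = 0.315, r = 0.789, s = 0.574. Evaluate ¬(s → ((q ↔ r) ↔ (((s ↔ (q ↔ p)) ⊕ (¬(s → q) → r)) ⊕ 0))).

q ↔ r = 1 − |0.315 − 0.789| = 1 − 0.474 = 0.526
q ↔ p = 1 − |0.315 − 0.787| = 1 − 0.472 = 0.528
s ↔ (q ↔ p) = 1 − |0.574 − 0.528| = 1 − 0.046 = 0.954
s → q = min(1, 1 − 0.574 + 0.315) = min(1, 0.741) = 0.741
¬(s → q) = 1 − 0.741 = 0.259
¬(s → q) → r = min(1, 1 − 0.259 + 0.789) = min(1, 1.530) = 1.000
(s ↔ (q ↔ p)) ⊕ (¬(s → q) → r) = min(1, 0.954 + 1.000) = min(1, 1.954) = 1.000
((s ↔ (q ↔ p)) ⊕ (¬(s → q) → r)) ⊕ 0 = min(1, 1.000 + 0.000) = min(1, 1.000) = 1.000
(q ↔ r) ↔ (((s ↔ (q ↔ p)) ⊕ (¬(s → q) → r)) ⊕ 0) = 1 − |0.526 − 1.000| = 1 − 0.474 = 0.526
s → ((q ↔ r) ↔ (((s ↔ (q ↔ p)) ⊕ (¬(s → q) → r)) ⊕ 0)) = min(1, 1 − 0.574 + 0.526) = min(1, 0.952) = 0.952
¬(s → ((q ↔ r) ↔ (((s ↔ (q ↔ p)) ⊕ (¬(s → q) → r)) ⊕ 0))) = 1 − 0.952 = 0.048

0.048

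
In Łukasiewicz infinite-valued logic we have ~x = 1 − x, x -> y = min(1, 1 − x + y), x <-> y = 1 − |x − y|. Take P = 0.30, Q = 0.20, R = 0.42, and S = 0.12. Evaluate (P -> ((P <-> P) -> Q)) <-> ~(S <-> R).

P <-> P = 1 − |0.30 − 0.30| = 1 − 0.00 = 1.00
(P <-> P) -> Q = min(1, 1 − 1.00 + 0.20) = min(1, 0.20) = 0.20
P -> ((P <-> P) -> Q) = min(1, 1 − 0.30 + 0.20) = min(1, 0.90) = 0.90
S <-> R = 1 − |0.12 − 0.42| = 1 − 0.30 = 0.70
~(S <-> R) = 1 − 0.70 = 0.30
(P -> ((P <-> P) -> Q)) <-> ~(S <-> R) = 1 − |0.90 − 0.30| = 1 − 0.60 = 0.40

0.40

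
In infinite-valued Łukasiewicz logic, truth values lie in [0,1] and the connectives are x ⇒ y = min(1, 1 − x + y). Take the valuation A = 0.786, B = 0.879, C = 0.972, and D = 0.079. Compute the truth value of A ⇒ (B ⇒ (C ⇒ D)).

0.442

C ⇒ D = min(1, 1 − 0.972 + 0.079) = min(1, 0.107) = 0.107
B ⇒ (C ⇒ D) = min(1, 1 − 0.879 + 0.107) = min(1, 0.228) = 0.228
A ⇒ (B ⇒ (C ⇒ D)) = min(1, 1 − 0.786 + 0.228) = min(1, 0.442) = 0.442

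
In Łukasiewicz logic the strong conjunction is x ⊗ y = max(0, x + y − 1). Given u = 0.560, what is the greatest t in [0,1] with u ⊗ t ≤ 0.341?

The residuum of the Łukasiewicz t-norm gives the supremum: min(1, 1 − 0.560 + 0.341).
1 − 0.560 + 0.341 = 0.781, so t = min(1, 0.781) = 0.781.
Check: 0.560 ⊗ 0.781 = max(0, 0.341) = 0.341 ≤ 0.341.

0.781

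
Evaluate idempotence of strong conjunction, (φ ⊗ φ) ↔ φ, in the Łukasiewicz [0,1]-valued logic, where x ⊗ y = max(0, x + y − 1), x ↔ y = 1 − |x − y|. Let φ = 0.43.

φ ⊗ φ = max(0, 0.43 + 0.43 − 1) = max(0, -0.14) = 0.00
(φ ⊗ φ) ↔ φ = 1 − |0.00 − 0.43| = 1 − 0.43 = 0.57
(The value 0.57 < 1 shows this instance is not satisfied; fails in Ł∞ since a ⊗ a = max(0, 2a−1) ≠ a in general.)

0.57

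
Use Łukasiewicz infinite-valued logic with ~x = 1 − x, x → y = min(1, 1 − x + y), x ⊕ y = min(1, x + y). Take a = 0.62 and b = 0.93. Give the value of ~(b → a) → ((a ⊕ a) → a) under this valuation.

1.00

b → a = min(1, 1 − 0.93 + 0.62) = min(1, 0.69) = 0.69
~(b → a) = 1 − 0.69 = 0.31
a ⊕ a = min(1, 0.62 + 0.62) = min(1, 1.24) = 1.00
(a ⊕ a) → a = min(1, 1 − 1.00 + 0.62) = min(1, 0.62) = 0.62
~(b → a) → ((a ⊕ a) → a) = min(1, 1 − 0.31 + 0.62) = min(1, 1.31) = 1.00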